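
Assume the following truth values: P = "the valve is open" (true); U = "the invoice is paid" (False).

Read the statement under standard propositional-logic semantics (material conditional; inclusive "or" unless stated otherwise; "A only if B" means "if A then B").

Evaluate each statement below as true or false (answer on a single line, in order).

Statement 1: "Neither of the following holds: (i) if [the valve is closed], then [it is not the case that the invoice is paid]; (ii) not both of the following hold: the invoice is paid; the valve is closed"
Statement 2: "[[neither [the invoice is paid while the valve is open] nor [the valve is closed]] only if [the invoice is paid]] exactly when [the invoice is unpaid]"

Statement 1 F / Statement 2 F

Statement 1: Parsed as (not P -> not U) nor (U nand not P)

not P = not True = False
not U = not False = True
not P -> not U = False -> True = True
not P = not True = False
U nand not P = False nand False = True
(not P -> not U) nor (U nand not P) = True nor True = False
So Statement 1 is false.

Statement 2: In symbols: (((U and P) nor not P) -> U) iff not U

U and P = False and True = False
not P = not True = False
(U and P) nor not P = False nor False = True
((U and P) nor not P) -> U = True -> False = False
not U = not False = True
(((U and P) nor not P) -> U) iff not U = False iff True = False
Hence Statement 2 is false.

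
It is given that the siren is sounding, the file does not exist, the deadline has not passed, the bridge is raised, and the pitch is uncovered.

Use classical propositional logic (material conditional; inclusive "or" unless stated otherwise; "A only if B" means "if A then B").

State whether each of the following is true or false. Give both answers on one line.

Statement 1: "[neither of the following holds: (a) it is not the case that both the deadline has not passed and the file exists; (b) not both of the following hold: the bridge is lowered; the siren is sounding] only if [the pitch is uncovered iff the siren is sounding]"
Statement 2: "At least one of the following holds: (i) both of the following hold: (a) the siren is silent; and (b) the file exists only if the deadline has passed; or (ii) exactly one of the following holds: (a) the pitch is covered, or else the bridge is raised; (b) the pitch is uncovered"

Let R = "the deadline has passed" (F), Q = "the file exists" (F), S = "the bridge is raised" (T), P = "the siren is sounding" (T), U = "the pitch is covered" (F).

Statement 1: Parsed as ((~R nand Q) nor (~S nand P)) -> (~U <-> P)

~R = ~F = T
~R nand Q = T nand F = T
~S = ~T = F
~S nand P = F nand T = T
(~R nand Q) nor (~S nand P) = T nor T = F
~U = ~F = T
~U <-> P = T <-> T = T
((~R nand Q) nor (~S nand P)) -> (~U <-> P) = F -> T = T
Hence Statement 1 is true.

Statement 2: In symbols: (~P & (Q -> R)) | ((U | S) xor ~U)

~P = ~T = F
Q -> R = F -> F = T
~P & (Q -> R) = F & T = F
U | S = F | T = T
~U = ~F = T
(U | S) xor ~U = T xor T = F
(~P & (Q -> R)) | ((U | S) xor ~U) = F | F = F
So Statement 2 is false.

Statement 1 True; Statement 2 False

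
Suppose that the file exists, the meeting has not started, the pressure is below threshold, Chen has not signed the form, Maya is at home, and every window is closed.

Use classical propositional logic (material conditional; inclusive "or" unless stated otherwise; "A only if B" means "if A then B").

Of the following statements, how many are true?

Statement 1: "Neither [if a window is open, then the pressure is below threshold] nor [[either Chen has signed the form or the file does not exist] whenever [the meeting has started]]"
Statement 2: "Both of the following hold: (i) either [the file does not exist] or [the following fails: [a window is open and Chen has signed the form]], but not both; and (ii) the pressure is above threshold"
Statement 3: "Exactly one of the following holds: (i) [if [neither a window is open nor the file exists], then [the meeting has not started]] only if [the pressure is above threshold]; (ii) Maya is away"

0

Let W = "a window is open" (F), L = "the pressure is above threshold" (F), U = "the meeting has started" (F), K = "Chen has signed the form" (F), S = "the file exists" (T), N = "Maya is at home" (T).

Statement 1: This is (W → ¬L) ↓ (U → (K ∨ ¬S)).

¬L = ¬F = T
W → ¬L = F → T = T
¬S = ¬T = F
K ∨ ¬S = F ∨ F = F
U → (K ∨ ¬S) = F → F = T
(W → ¬L) ↓ (U → (K ∨ ¬S)) = T ↓ T = F
Thus Statement 1 is false.

Statement 2: Formalization: (¬S ⊕ ¬(W ∧ K)) ∧ L

¬S = ¬T = F
W ∧ K = F ∧ F = F
¬(W ∧ K) = ¬F = T
¬S ⊕ ¬(W ∧ K) = F ⊕ T = T
(¬S ⊕ ¬(W ∧ K)) ∧ L = T ∧ F = F
Hence Statement 2 is false.

Statement 3: In symbols: (((W ↓ S) → ¬U) → L) ⊕ ¬N

W ↓ S = F ↓ T = F
¬U = ¬F = T
(W ↓ S) → ¬U = F → T = T
((W ↓ S) → ¬U) → L = T → F = F
¬N = ¬T = F
(((W ↓ S) → ¬U) → L) ⊕ ¬N = F ⊕ F = F
Hence Statement 3 is false.

0 of the 3 statements are true (none).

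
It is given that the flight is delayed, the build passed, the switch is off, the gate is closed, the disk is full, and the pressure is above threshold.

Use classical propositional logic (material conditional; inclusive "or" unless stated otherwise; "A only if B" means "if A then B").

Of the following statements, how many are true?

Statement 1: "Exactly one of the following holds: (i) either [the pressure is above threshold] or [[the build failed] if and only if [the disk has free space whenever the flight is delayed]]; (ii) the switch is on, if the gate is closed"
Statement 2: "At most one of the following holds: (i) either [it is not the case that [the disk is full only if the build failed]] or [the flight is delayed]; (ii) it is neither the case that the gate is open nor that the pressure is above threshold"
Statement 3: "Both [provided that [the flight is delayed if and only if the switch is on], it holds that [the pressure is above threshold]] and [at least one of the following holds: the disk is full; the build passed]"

Let R = "the pressure is above threshold" (True), H = "the build passed" (True), S = "the flight is delayed" (True), G = "the disk is full" (True), D = "the gate is open" (False), U = "the switch is on" (False).

Statement 1: In symbols: (R or (not H iff (S -> not G))) xor (not D -> U)

not H = not True = False
not G = not True = False
S -> not G = True -> False = False
not H iff (S -> not G) = False iff False = True
R or (not H iff (S -> not G)) = True or True = True
not D = not False = True
not D -> U = True -> False = False
(R or (not H iff (S -> not G))) xor (not D -> U) = True xor False = True
Hence Statement 1 is true.

Statement 2: Parsed as (not (G -> not H) or S) nand (D nor R)

not H = not True = False
G -> not H = True -> False = False
not (G -> not H) = not False = True
not (G -> not H) or S = True or True = True
D nor R = False nor True = False
(not (G -> not H) or S) nand (D nor R) = True nand False = True
Hence Statement 2 is true.

Statement 3: Formalization: ((S iff U) -> R) and (G or H)

S iff U = True iff False = False
(S iff U) -> R = False -> True = True
G or H = True or True = True
((S iff U) -> R) and (G or H) = True and True = True
So Statement 3 is true.

3 of the 3 statements are true (Statement 1, Statement 2, Statement 3).

3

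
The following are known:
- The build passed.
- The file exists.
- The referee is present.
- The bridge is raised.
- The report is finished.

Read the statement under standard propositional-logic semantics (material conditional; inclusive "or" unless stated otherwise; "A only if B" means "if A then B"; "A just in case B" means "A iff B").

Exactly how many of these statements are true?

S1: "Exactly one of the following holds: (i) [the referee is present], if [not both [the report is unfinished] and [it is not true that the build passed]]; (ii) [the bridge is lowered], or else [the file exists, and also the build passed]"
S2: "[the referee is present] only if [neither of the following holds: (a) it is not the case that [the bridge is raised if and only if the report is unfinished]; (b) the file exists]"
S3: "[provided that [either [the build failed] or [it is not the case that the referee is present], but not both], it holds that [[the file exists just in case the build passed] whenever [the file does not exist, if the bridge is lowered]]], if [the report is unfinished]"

Let D = "the report is finished" (T), R = "the build passed" (T), P = "the referee is present" (T), L = "the bridge is raised" (T), V = "the file exists" (T).

S1: In symbols: ((¬D ↑ ¬R) → P) ⊕ (¬L ∨ (V ∧ R))

¬D = ¬T = F
¬R = ¬T = F
¬D ↑ ¬R = F ↑ F = T
(¬D ↑ ¬R) → P = T → T = T
¬L = ¬T = F
V ∧ R = T ∧ T = T
¬L ∨ (V ∧ R) = F ∨ T = T
((¬D ↑ ¬R) → P) ⊕ (¬L ∨ (V ∧ R)) = T ⊕ T = F
So S1 is false.

S2: Parsed as P → (¬(L ↔ ¬D) ↓ V)

¬D = ¬T = F
L ↔ ¬D = T ↔ F = F
¬(L ↔ ¬D) = ¬F = T
¬(L ↔ ¬D) ↓ V = T ↓ T = F
P → (¬(L ↔ ¬D) ↓ V) = T → F = F
Hence S2 is false.

S3: In symbols: ¬D → ((¬R ⊕ ¬P) → ((¬L → ¬V) → (V ↔ R)))

¬D = ¬T = F
¬R = ¬T = F
¬P = ¬T = F
¬R ⊕ ¬P = F ⊕ F = F
¬L = ¬T = F
¬V = ¬T = F
¬L → ¬V = F → F = T
V ↔ R = T ↔ T = T
(¬L → ¬V) → (V ↔ R) = T → T = T
(¬R ⊕ ¬P) → ((¬L → ¬V) → (V ↔ R)) = F → T = T
¬D → ((¬R ⊕ ¬P) → ((¬L → ¬V) → (V ↔ R))) = F → T = T
So S3 is true.

True statements: 1.

1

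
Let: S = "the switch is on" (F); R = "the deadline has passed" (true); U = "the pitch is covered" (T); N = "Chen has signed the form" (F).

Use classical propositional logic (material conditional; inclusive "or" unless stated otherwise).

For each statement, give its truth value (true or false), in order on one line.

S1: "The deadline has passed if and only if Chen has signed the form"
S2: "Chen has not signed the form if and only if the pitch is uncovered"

S1: This is R <-> N.

R <-> N = T <-> F = F
Thus S1 is false.

S2: In symbols: ~N <-> ~U

~N = ~F = T
~U = ~T = F
~N <-> ~U = T <-> F = F
So S2 is false.

S1 False, S2 False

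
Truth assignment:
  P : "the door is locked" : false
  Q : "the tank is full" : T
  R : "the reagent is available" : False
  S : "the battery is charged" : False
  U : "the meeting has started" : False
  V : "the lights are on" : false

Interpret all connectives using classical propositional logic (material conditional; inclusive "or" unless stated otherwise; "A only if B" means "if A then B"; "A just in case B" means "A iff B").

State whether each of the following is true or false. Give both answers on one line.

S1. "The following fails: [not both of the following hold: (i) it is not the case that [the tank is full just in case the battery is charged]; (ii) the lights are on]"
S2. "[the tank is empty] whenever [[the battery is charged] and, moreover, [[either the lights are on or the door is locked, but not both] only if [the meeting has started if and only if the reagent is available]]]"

S1: In symbols: ¬(¬(Q ↔ S) ↑ V)

Q ↔ S = T ↔ F = F
¬(Q ↔ S) = ¬F = T
¬(Q ↔ S) ↑ V = T ↑ F = T
¬(¬(Q ↔ S) ↑ V) = ¬T = F
Hence S1 is false.

S2: This is (S ∧ ((V ⊕ P) → (U ↔ R))) → ¬Q.

V ⊕ P = F ⊕ F = F
U ↔ R = F ↔ F = T
(V ⊕ P) → (U ↔ R) = F → T = T
S ∧ ((V ⊕ P) → (U ↔ R)) = F ∧ T = F
¬Q = ¬T = F
(S ∧ ((V ⊕ P) → (U ↔ R))) → ¬Q = F → F = T
Thus S2 is true.

S1 F; S2 T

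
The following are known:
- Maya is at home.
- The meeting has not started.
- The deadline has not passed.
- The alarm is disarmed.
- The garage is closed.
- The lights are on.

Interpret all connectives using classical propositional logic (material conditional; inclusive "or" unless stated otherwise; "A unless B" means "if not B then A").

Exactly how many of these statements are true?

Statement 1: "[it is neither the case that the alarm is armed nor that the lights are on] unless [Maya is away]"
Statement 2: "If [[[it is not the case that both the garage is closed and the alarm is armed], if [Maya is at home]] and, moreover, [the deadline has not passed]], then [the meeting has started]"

Let K = "the alarm is armed" (F), R = "the lights are on" (T), W = "Maya is at home" (T), P = "the garage is closed" (T), S = "the deadline has passed" (F), D = "the meeting has started" (F).

Statement 1: This is (K nor R) | ~W.

K nor R = F nor T = F
~W = ~T = F
(K nor R) | ~W = F | F = F
Thus Statement 1 is false.

Statement 2: Formalization: ((W -> (P nand K)) & ~S) -> D

P nand K = T nand F = T
W -> (P nand K) = T -> T = T
~S = ~F = T
(W -> (P nand K)) & ~S = T & T = T
((W -> (P nand K)) & ~S) -> D = T -> F = F
Thus Statement 2 is false.

0 of the 2 statements are true (none).

0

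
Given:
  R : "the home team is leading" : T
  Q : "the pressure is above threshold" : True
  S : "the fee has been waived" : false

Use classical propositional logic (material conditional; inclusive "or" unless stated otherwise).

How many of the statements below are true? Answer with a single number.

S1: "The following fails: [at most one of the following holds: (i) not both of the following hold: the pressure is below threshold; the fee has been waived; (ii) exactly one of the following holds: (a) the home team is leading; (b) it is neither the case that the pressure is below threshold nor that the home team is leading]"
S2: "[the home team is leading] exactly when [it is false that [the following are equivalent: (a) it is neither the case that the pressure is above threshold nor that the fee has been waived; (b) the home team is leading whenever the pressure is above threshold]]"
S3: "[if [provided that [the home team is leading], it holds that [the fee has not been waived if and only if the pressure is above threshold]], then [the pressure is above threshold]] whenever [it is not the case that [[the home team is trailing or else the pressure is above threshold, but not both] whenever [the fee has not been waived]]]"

S1: Formalization: ¬((¬Q ↑ S) ↑ (R ⊕ (¬Q ↓ R)))

¬Q = ¬T = F
¬Q ↑ S = F ↑ F = T
¬Q = ¬T = F
¬Q ↓ R = F ↓ T = F
R ⊕ (¬Q ↓ R) = T ⊕ F = T
(¬Q ↑ S) ↑ (R ⊕ (¬Q ↓ R)) = T ↑ T = F
¬((¬Q ↑ S) ↑ (R ⊕ (¬Q ↓ R))) = ¬F = T
Thus S1 is true.

S2: This is R ↔ ¬((Q ↓ S) ↔ (Q → R)).

Q ↓ S = T ↓ F = F
Q → R = T → T = T
(Q ↓ S) ↔ (Q → R) = F ↔ T = F
¬((Q ↓ S) ↔ (Q → R)) = ¬F = T
R ↔ ¬((Q ↓ S) ↔ (Q → R)) = T ↔ T = T
So S2 is true.

S3: Formalization: ¬(¬S → (¬R ⊕ Q)) → ((R → (¬S ↔ Q)) → Q)

¬S = ¬F = T
¬R = ¬T = F
¬R ⊕ Q = F ⊕ T = T
¬S → (¬R ⊕ Q) = T → T = T
¬(¬S → (¬R ⊕ Q)) = ¬T = F
¬S = ¬F = T
¬S ↔ Q = T ↔ T = T
R → (¬S ↔ Q) = T → T = T
(R → (¬S ↔ Q)) → Q = T → T = T
¬(¬S → (¬R ⊕ Q)) → ((R → (¬S ↔ Q)) → Q) = F → T = T
Hence S3 is true.

3 of the 3 statements are true (S1, S2, S3).

3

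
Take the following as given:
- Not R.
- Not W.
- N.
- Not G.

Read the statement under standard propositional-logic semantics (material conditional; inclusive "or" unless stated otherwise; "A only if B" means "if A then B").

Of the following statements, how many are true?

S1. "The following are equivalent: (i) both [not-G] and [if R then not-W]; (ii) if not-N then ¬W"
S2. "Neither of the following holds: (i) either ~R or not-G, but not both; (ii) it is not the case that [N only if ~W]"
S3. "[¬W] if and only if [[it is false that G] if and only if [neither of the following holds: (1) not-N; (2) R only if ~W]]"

S1: Parsed as (~G & (R -> ~W)) <-> (~N -> ~W)

~G = ~F = T
~W = ~F = T
R -> ~W = F -> T = T
~G & (R -> ~W) = T & T = T
~N = ~T = F
~W = ~F = T
~N -> ~W = F -> T = T
(~G & (R -> ~W)) <-> (~N -> ~W) = T <-> T = T
Hence S1 is true.

S2: In symbols: (~R xor ~G) nor ~(N -> ~W)

~R = ~F = T
~G = ~F = T
~R xor ~G = T xor T = F
~W = ~F = T
N -> ~W = T -> T = T
~(N -> ~W) = ~T = F
(~R xor ~G) nor ~(N -> ~W) = F nor F = T
So S2 is true.

S3: In symbols: ~W <-> (~G <-> (~N nor (R -> ~W)))

~W = ~F = T
~G = ~F = T
~N = ~T = F
~W = ~F = T
R -> ~W = F -> T = T
~N nor (R -> ~W) = F nor T = F
~G <-> (~N nor (R -> ~W)) = T <-> F = F
~W <-> (~G <-> (~N nor (R -> ~W))) = T <-> F = F
Hence S3 is false.

True statements: 2 (S1, S2).

2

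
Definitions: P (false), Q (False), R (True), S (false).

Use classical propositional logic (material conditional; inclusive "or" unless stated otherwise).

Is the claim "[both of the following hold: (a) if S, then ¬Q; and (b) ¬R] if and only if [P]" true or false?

The statement is true.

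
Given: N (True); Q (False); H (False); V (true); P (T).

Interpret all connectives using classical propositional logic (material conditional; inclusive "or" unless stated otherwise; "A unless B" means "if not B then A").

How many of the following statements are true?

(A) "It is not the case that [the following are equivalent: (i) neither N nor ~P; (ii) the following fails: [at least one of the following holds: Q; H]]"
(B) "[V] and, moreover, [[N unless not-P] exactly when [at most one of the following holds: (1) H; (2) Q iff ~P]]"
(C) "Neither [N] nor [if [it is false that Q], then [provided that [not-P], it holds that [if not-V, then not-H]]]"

2

(A): Formalization: ~((N nor ~P) <-> ~(Q | H))

~P = ~T = F
N nor ~P = T nor F = F
Q | H = F | F = F
~(Q | H) = ~F = T
(N nor ~P) <-> ~(Q | H) = F <-> T = F
~((N nor ~P) <-> ~(Q | H)) = ~F = T
Thus (A) is true.

(B): In symbols: V & ((N | ~P) <-> (H nand (Q <-> ~P)))

~P = ~T = F
N | ~P = T | F = T
~P = ~T = F
Q <-> ~P = F <-> F = T
H nand (Q <-> ~P) = F nand T = T
(N | ~P) <-> (H nand (Q <-> ~P)) = T <-> T = T
V & ((N | ~P) <-> (H nand (Q <-> ~P))) = T & T = T
Hence (B) is true.

(C): Formalization: N nor (~Q -> (~P -> (~V -> ~H)))

~Q = ~F = T
~P = ~T = F
~V = ~T = F
~H = ~F = T
~V -> ~H = F -> T = T
~P -> (~V -> ~H) = F -> T = T
~Q -> (~P -> (~V -> ~H)) = T -> T = T
N nor (~Q -> (~P -> (~V -> ~H))) = T nor T = F
So (C) is false.

True statements: 2.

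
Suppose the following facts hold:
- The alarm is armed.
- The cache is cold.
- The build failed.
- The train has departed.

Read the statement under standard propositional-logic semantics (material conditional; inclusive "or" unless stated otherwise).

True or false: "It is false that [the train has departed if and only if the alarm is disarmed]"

Let Q = "the train has departed" (T), L = "the alarm is armed" (T).
In symbols: ¬(Q ↔ ¬L)

¬L = ¬T = F
Q ↔ ¬L = T ↔ F = F
¬(Q ↔ ¬L) = ¬F = T

The statement is true.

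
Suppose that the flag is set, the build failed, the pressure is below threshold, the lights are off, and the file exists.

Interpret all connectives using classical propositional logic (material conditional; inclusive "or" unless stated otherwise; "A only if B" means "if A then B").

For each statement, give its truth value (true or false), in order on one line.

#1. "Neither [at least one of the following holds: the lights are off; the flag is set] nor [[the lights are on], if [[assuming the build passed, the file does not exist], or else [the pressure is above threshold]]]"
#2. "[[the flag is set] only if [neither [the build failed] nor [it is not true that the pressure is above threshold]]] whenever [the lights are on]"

#1 F / #2 T

Let G = "the lights are on" (False), K = "the flag is set" (True), R = "the build passed" (False), H = "the file exists" (True), P = "the pressure is above threshold" (False).

#1: Parsed as (not G or K) nor (((R -> not H) or P) -> G)

not G = not False = True
not G or K = True or True = True
not H = not True = False
R -> not H = False -> False = True
(R -> not H) or P = True or False = True
((R -> not H) or P) -> G = True -> False = False
(not G or K) nor (((R -> not H) or P) -> G) = True nor False = False
Hence #1 is false.

#2: Formalization: G -> (K -> (not R nor not P))

not R = not False = True
not P = not False = True
not R nor not P = True nor True = False
K -> (not R nor not P) = True -> False = False
G -> (K -> (not R nor not P)) = False -> False = True
So #2 is true.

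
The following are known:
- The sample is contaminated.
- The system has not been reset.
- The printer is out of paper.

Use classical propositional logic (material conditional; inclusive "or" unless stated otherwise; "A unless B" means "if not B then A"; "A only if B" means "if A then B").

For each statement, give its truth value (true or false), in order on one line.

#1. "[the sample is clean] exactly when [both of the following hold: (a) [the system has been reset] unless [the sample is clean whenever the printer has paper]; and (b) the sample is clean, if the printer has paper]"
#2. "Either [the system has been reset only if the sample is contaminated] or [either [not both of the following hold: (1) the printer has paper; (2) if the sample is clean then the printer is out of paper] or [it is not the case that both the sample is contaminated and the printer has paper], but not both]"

Let D = "the sample is contaminated" (T), W = "the system has been reset" (F), H = "the printer has paper" (F).

#1: Formalization: ¬D ↔ ((W ∨ (H → ¬D)) ∧ (H → ¬D))

¬D = ¬T = F
¬D = ¬T = F
H → ¬D = F → F = T
W ∨ (H → ¬D) = F ∨ T = T
¬D = ¬T = F
H → ¬D = F → F = T
(W ∨ (H → ¬D)) ∧ (H → ¬D) = T ∧ T = T
¬D ↔ ((W ∨ (H → ¬D)) ∧ (H → ¬D)) = F ↔ T = F
Hence #1 is false.

#2: Parsed as (W → D) ∨ ((H ↑ (¬D → ¬H)) ⊕ (D ↑ H))

W → D = F → T = T
¬D = ¬T = F
¬H = ¬F = T
¬D → ¬H = F → T = T
H ↑ (¬D → ¬H) = F ↑ T = T
D ↑ H = T ↑ F = T
(H ↑ (¬D → ¬H)) ⊕ (D ↑ H) = T ⊕ T = F
(W → D) ∨ ((H ↑ (¬D → ¬H)) ⊕ (D ↑ H)) = T ∨ F = T
So #2 is true.

#1 F / #2 T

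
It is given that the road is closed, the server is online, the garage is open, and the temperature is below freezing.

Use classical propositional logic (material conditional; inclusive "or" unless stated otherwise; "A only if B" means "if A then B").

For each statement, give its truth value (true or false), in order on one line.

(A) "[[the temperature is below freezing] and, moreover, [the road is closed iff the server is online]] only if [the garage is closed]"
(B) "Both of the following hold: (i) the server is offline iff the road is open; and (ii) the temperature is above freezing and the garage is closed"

Let S = "the temperature is below freezing" (T), P = "the road is closed" (T), Q = "the server is online" (T), R = "the garage is closed" (F).

(A): This is (S ∧ (P ↔ Q)) → R.

P ↔ Q = T ↔ T = T
S ∧ (P ↔ Q) = T ∧ T = T
(S ∧ (P ↔ Q)) → R = T → F = F
Hence (A) is false.

(B): Formalization: (¬Q ↔ ¬P) ∧ (¬S ∧ R)

¬Q = ¬T = F
¬P = ¬T = F
¬Q ↔ ¬P = F ↔ F = T
¬S = ¬T = F
¬S ∧ R = F ∧ F = F
(¬Q ↔ ¬P) ∧ (¬S ∧ R) = T ∧ F = F
So (B) is false.

(A) False, (B) False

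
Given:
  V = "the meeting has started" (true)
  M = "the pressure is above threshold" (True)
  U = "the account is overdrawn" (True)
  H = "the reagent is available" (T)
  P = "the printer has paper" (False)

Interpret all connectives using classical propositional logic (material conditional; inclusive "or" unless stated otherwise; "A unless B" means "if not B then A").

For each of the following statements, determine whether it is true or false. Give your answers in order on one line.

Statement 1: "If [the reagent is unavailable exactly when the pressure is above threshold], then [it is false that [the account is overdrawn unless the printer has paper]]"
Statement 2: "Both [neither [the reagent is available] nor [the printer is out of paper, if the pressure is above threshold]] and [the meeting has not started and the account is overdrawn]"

Statement 1 true / Statement 2 false

Statement 1: Parsed as (not H iff M) -> not (U or P)

not H = not True = False
not H iff M = False iff True = False
U or P = True or False = True
not (U or P) = not True = False
(not H iff M) -> not (U or P) = False -> False = True
So Statement 1 is true.

Statement 2: In symbols: (H nor (M -> not P)) and (not V and U)

not P = not False = True
M -> not P = True -> True = True
H nor (M -> not P) = True nor True = False
not V = not True = False
not V and U = False and True = False
(H nor (M -> not P)) and (not V and U) = False and False = False
So Statement 2 is false.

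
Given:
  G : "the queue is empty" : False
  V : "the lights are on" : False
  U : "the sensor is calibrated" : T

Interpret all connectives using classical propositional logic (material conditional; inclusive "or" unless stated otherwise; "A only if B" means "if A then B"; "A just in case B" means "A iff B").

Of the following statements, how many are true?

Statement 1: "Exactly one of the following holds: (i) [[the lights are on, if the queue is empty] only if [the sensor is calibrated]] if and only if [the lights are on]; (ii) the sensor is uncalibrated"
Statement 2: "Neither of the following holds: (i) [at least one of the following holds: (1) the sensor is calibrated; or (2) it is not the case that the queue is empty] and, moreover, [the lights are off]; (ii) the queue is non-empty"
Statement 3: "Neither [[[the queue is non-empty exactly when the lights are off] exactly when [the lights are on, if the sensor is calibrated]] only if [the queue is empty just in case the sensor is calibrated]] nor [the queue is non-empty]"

Statement 1: This is (((G -> V) -> U) <-> V) xor ~U.

G -> V = F -> F = T
(G -> V) -> U = T -> T = T
((G -> V) -> U) <-> V = T <-> F = F
~U = ~T = F
(((G -> V) -> U) <-> V) xor ~U = F xor F = F
Hence Statement 1 is false.

Statement 2: This is ((U | ~G) & ~V) nor ~G.

~G = ~F = T
U | ~G = T | T = T
~V = ~F = T
(U | ~G) & ~V = T & T = T
~G = ~F = T
((U | ~G) & ~V) nor ~G = T nor T = F
Thus Statement 2 is false.

Statement 3: Formalization: (((~G <-> ~V) <-> (U -> V)) -> (G <-> U)) nor ~G

~G = ~F = T
~V = ~F = T
~G <-> ~V = T <-> T = T
U -> V = T -> F = F
(~G <-> ~V) <-> (U -> V) = T <-> F = F
G <-> U = F <-> T = F
((~G <-> ~V) <-> (U -> V)) -> (G <-> U) = F -> F = T
~G = ~F = T
(((~G <-> ~V) <-> (U -> V)) -> (G <-> U)) nor ~G = T nor T = F
So Statement 3 is false.

Count: 0.

0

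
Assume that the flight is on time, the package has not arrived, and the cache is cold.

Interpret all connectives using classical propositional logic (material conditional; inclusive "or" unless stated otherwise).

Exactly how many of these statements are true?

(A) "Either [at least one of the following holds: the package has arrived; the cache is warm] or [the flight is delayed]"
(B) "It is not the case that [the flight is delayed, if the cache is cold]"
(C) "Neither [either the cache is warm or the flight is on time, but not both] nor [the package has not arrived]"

1

Let Q = "the package has arrived" (F), R = "the cache is warm" (F), P = "the flight is delayed" (F).

(A): Formalization: (Q ∨ R) ∨ P

Q ∨ R = F ∨ F = F
(Q ∨ R) ∨ P = F ∨ F = F
So (A) is false.

(B): Parsed as ¬(¬R → P)

¬R = ¬F = T
¬R → P = T → F = F
¬(¬R → P) = ¬F = T
Thus (B) is true.

(C): Formalization: (R ⊕ ¬P) ↓ ¬Q

¬P = ¬F = T
R ⊕ ¬P = F ⊕ T = T
¬Q = ¬F = T
(R ⊕ ¬P) ↓ ¬Q = T ↓ T = F
Hence (C) is false.

Count: 1.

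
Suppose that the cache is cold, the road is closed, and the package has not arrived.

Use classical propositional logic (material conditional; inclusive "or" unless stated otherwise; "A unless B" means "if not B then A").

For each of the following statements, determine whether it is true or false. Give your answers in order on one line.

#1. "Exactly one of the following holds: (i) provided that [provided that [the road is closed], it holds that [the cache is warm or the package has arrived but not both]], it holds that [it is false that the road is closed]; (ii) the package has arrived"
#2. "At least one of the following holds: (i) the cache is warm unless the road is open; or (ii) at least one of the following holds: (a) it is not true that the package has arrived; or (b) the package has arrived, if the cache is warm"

Let Q = "the road is closed" (T), P = "the cache is warm" (F), R = "the package has arrived" (F).

#1: Parsed as ((Q → (P ⊕ R)) → ¬Q) ⊕ R

P ⊕ R = F ⊕ F = F
Q → (P ⊕ R) = T → F = F
¬Q = ¬T = F
(Q → (P ⊕ R)) → ¬Q = F → F = T
((Q → (P ⊕ R)) → ¬Q) ⊕ R = T ⊕ F = T
Hence #1 is true.

#2: This is (P ∨ ¬Q) ∨ (¬R ∨ (P → R)).

¬Q = ¬T = F
P ∨ ¬Q = F ∨ F = F
¬R = ¬F = T
P → R = F → F = T
¬R ∨ (P → R) = T ∨ T = T
(P ∨ ¬Q) ∨ (¬R ∨ (P → R)) = F ∨ T = T
Hence #2 is true.

#1 True / #2 True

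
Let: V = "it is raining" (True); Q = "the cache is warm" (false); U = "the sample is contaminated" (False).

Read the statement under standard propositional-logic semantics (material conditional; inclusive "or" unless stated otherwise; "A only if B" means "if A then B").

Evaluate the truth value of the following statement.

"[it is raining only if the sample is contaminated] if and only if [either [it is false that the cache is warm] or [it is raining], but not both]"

True

This is (V -> U) <-> (~Q xor V).

V -> U = T -> F = F
~Q = ~F = T
~Q xor V = T xor T = F
(V -> U) <-> (~Q xor V) = F <-> F = T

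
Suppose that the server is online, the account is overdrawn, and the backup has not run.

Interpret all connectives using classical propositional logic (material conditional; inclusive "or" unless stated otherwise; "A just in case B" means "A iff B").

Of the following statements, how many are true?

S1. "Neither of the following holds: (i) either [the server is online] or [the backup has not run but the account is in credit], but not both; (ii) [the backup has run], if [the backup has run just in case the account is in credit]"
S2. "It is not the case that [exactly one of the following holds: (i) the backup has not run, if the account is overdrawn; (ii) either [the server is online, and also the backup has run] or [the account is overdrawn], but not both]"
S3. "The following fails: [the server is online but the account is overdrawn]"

1

Let U = "the server is online" (T), V = "the backup has run" (F), L = "the account is overdrawn" (T).

S1: In symbols: (U ⊕ (¬V ∧ ¬L)) ↓ ((V ↔ ¬L) → V)

¬V = ¬F = T
¬L = ¬T = F
¬V ∧ ¬L = T ∧ F = F
U ⊕ (¬V ∧ ¬L) = T ⊕ F = T
¬L = ¬T = F
V ↔ ¬L = F ↔ F = T
(V ↔ ¬L) → V = T → F = F
(U ⊕ (¬V ∧ ¬L)) ↓ ((V ↔ ¬L) → V) = T ↓ F = F
So S1 is false.

S2: Parsed as ¬((L → ¬V) ⊕ ((U ∧ V) ⊕ L))

¬V = ¬F = T
L → ¬V = T → T = T
U ∧ V = T ∧ F = F
(U ∧ V) ⊕ L = F ⊕ T = T
(L → ¬V) ⊕ ((U ∧ V) ⊕ L) = T ⊕ T = F
¬((L → ¬V) ⊕ ((U ∧ V) ⊕ L)) = ¬F = T
So S2 is true.

S3: In symbols: ¬(U ∧ L)

U ∧ L = T ∧ T = T
¬(U ∧ L) = ¬T = F
So S3 is false.

1 of the 3 statements is true (S2).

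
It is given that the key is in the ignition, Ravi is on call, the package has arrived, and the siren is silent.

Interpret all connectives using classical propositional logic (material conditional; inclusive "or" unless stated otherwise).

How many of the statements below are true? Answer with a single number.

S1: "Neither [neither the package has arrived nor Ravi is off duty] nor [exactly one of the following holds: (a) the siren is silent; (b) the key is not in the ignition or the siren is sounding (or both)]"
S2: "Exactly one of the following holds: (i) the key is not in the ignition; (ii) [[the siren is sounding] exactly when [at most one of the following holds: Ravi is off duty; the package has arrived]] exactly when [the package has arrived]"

0

Let P = "the package has arrived" (True), R = "Ravi is on call" (True), K = "the siren is sounding" (False), V = "the key is in the ignition" (True).

S1: In symbols: (P nor not R) nor (not K xor (not V or K))

not R = not True = False
P nor not R = True nor False = False
not K = not False = True
not V = not True = False
not V or K = False or False = False
not K xor (not V or K) = True xor False = True
(P nor not R) nor (not K xor (not V or K)) = False nor True = False
So S1 is false.

S2: Parsed as not V xor ((K iff (not R nand P)) iff P)

not V = not True = False
not R = not True = False
not R nand P = False nand True = True
K iff (not R nand P) = False iff True = False
(K iff (not R nand P)) iff P = False iff True = False
not V xor ((K iff (not R nand P)) iff P) = False xor False = False
So S2 is false.

True statements: 0 (none).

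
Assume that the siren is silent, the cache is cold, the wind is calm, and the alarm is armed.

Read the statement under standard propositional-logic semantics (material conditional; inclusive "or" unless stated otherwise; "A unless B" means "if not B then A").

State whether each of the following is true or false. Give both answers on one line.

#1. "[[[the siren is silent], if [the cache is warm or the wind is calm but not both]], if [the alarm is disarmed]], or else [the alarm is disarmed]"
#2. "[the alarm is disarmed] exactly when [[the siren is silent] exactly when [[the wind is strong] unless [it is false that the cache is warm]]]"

Let R = "the alarm is armed" (T), S = "the cache is warm" (F), W = "the wind is strong" (F), K = "the siren is sounding" (F).

#1: This is (¬R → ((S ⊕ ¬W) → ¬K)) ∨ ¬R.

¬R = ¬T = F
¬W = ¬F = T
S ⊕ ¬W = F ⊕ T = T
¬K = ¬F = T
(S ⊕ ¬W) → ¬K = T → T = T
¬R → ((S ⊕ ¬W) → ¬K) = F → T = T
¬R = ¬T = F
(¬R → ((S ⊕ ¬W) → ¬K)) ∨ ¬R = T ∨ F = T
Thus #1 is true.

#2: Formalization: ¬R ↔ (¬K ↔ (W ∨ ¬S))

¬R = ¬T = F
¬K = ¬F = T
¬S = ¬F = T
W ∨ ¬S = F ∨ T = T
¬K ↔ (W ∨ ¬S) = T ↔ T = T
¬R ↔ (¬K ↔ (W ∨ ¬S)) = F ↔ T = F
Thus #2 is false.

#1 True; #2 False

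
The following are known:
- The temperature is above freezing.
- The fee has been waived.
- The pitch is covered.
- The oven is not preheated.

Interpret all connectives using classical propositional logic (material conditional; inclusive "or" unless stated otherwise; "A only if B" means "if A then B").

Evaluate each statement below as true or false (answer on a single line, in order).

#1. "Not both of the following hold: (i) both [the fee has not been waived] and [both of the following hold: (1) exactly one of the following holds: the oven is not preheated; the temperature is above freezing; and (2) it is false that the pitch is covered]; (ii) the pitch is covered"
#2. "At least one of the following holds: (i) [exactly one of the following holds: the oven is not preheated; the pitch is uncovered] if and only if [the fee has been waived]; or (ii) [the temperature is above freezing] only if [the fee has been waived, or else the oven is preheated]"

#1 T, #2 T

Let Q = "the fee has been waived" (T), S = "the oven is preheated" (F), P = "the temperature is below freezing" (F), R = "the pitch is covered" (T).

#1: In symbols: (~Q & ((~S xor ~P) & ~R)) nand R

~Q = ~T = F
~S = ~F = T
~P = ~F = T
~S xor ~P = T xor T = F
~R = ~T = F
(~S xor ~P) & ~R = F & F = F
~Q & ((~S xor ~P) & ~R) = F & F = F
(~Q & ((~S xor ~P) & ~R)) nand R = F nand T = T
Thus #1 is true.

#2: Formalization: ((~S xor ~R) <-> Q) | (~P -> (Q | S))

~S = ~F = T
~R = ~T = F
~S xor ~R = T xor F = T
(~S xor ~R) <-> Q = T <-> T = T
~P = ~F = T
Q | S = T | F = T
~P -> (Q | S) = T -> T = T
((~S xor ~R) <-> Q) | (~P -> (Q | S)) = T | T = T
Thus #2 is true.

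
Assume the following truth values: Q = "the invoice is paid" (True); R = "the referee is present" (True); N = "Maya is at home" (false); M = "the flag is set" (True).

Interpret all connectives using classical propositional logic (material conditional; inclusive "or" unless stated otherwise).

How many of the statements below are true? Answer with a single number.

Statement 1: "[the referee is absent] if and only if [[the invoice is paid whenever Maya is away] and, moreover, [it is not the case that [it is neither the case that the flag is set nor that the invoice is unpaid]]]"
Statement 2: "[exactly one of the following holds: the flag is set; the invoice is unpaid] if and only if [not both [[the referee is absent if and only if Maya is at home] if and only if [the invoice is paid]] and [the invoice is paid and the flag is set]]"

0

Statement 1: Parsed as ~R <-> ((~N -> Q) & ~(M nor ~Q))

~R = ~T = F
~N = ~F = T
~N -> Q = T -> T = T
~Q = ~T = F
M nor ~Q = T nor F = F
~(M nor ~Q) = ~F = T
(~N -> Q) & ~(M nor ~Q) = T & T = T
~R <-> ((~N -> Q) & ~(M nor ~Q)) = F <-> T = F
Hence Statement 1 is false.

Statement 2: In symbols: (M xor ~Q) <-> (((~R <-> N) <-> Q) nand (Q & M))

~Q = ~T = F
M xor ~Q = T xor F = T
~R = ~T = F
~R <-> N = F <-> F = T
(~R <-> N) <-> Q = T <-> T = T
Q & M = T & T = T
((~R <-> N) <-> Q) nand (Q & M) = T nand T = F
(M xor ~Q) <-> (((~R <-> N) <-> Q) nand (Q & M)) = T <-> F = F
So Statement 2 is false.

Count: 0.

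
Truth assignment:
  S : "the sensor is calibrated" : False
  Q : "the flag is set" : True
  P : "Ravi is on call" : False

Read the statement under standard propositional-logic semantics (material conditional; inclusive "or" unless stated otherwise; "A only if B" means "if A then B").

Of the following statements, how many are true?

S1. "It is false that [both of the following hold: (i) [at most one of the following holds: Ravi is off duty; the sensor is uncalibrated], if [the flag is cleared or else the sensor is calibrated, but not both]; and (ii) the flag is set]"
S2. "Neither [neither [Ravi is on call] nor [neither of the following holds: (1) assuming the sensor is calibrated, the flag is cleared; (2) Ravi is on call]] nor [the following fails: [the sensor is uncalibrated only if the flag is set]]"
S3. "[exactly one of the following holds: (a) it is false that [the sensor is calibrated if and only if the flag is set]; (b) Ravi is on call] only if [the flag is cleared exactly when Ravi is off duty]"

0

S1: Parsed as ~(((~Q xor S) -> (~P nand ~S)) & Q)

~Q = ~T = F
~Q xor S = F xor F = F
~P = ~F = T
~S = ~F = T
~P nand ~S = T nand T = F
(~Q xor S) -> (~P nand ~S) = F -> F = T
((~Q xor S) -> (~P nand ~S)) & Q = T & T = T
~(((~Q xor S) -> (~P nand ~S)) & Q) = ~T = F
So S1 is false.

S2: Formalization: (P nor ((S -> ~Q) nor P)) nor ~(~S -> Q)

~Q = ~T = F
S -> ~Q = F -> F = T
(S -> ~Q) nor P = T nor F = F
P nor ((S -> ~Q) nor P) = F nor F = T
~S = ~F = T
~S -> Q = T -> T = T
~(~S -> Q) = ~T = F
(P nor ((S -> ~Q) nor P)) nor ~(~S -> Q) = T nor F = F
Thus S2 is false.

S3: Parsed as (~(S <-> Q) xor P) -> (~Q <-> ~P)

S <-> Q = F <-> T = F
~(S <-> Q) = ~F = T
~(S <-> Q) xor P = T xor F = T
~Q = ~T = F
~P = ~F = T
~Q <-> ~P = F <-> T = F
(~(S <-> Q) xor P) -> (~Q <-> ~P) = T -> F = F
So S3 is false.

0 of the 3 statements are true (none).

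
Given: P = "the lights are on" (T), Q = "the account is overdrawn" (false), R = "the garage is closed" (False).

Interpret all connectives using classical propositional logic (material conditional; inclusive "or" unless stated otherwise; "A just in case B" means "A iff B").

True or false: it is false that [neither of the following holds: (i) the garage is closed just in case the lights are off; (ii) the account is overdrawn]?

The statement is true.

Values: R=F, P=T, Q=F.
Formalization: ~((R <-> ~P) nor Q)

~P = ~T = F
R <-> ~P = F <-> F = T
(R <-> ~P) nor Q = T nor F = F
~((R <-> ~P) nor Q) = ~F = T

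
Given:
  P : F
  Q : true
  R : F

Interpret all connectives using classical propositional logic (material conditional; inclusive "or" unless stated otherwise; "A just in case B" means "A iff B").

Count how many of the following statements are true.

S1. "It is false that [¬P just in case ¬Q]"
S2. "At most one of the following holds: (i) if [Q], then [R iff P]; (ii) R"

S1: Parsed as ~(~P <-> ~Q)

~P = ~F = T
~Q = ~T = F
~P <-> ~Q = T <-> F = F
~(~P <-> ~Q) = ~F = T
So S1 is true.

S2: In symbols: (Q -> (R <-> P)) nand R

R <-> P = F <-> F = T
Q -> (R <-> P) = T -> T = T
(Q -> (R <-> P)) nand R = T nand F = T
Hence S2 is true.

2 of the 2 statements are true.

2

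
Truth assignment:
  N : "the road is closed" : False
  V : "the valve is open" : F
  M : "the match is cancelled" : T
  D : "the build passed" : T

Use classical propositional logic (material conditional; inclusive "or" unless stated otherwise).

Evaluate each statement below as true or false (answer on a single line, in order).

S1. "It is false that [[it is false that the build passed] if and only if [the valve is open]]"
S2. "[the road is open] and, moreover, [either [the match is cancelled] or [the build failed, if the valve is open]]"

S1: This is ¬(¬D ↔ V).

¬D = ¬T = F
¬D ↔ V = F ↔ F = T
¬(¬D ↔ V) = ¬T = F
Hence S1 is false.

S2: In symbols: ¬N ∧ (M ∨ (V → ¬D))

¬N = ¬F = T
¬D = ¬T = F
V → ¬D = F → F = T
M ∨ (V → ¬D) = T ∨ T = T
¬N ∧ (M ∨ (V → ¬D)) = T ∧ T = T
Hence S2 is true.

S1 False, S2 True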